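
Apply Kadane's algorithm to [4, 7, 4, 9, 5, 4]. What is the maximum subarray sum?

Using Kadane's algorithm on [4, 7, 4, 9, 5, 4]:

Scanning through the array:
Position 1 (value 7): max_ending_here = 11, max_so_far = 11
Position 2 (value 4): max_ending_here = 15, max_so_far = 15
Position 3 (value 9): max_ending_here = 24, max_so_far = 24
Position 4 (value 5): max_ending_here = 29, max_so_far = 29
Position 5 (value 4): max_ending_here = 33, max_so_far = 33

Maximum subarray: [4, 7, 4, 9, 5, 4]
Maximum sum: 33

The maximum subarray is [4, 7, 4, 9, 5, 4] with sum 33. This subarray runs from index 0 to index 5.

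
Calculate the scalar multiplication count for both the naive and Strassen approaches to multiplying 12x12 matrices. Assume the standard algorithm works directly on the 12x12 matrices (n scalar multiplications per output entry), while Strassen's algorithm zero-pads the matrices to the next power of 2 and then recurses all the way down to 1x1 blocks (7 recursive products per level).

Matrix multiplication for 12x12 matrices:

Strassen's algorithm requires power-of-2 dimensions. Pad 12x12 to 16x16 (next power of 2).

Standard algorithm: 12^3 = 1728 multiplications
Strassen's algorithm: 7^(log2(16)) = 7^4 = 2401 multiplications
Difference: 1728 - 2401 = -673 (Strassen uses MORE here due to padding overhead — for small or just-over-power-of-2 n, padding can outweigh the per-level savings)

Standard: 1728 multiplications (12^3). Strassen: 2401 multiplications (7^4, after padding to 16x16). Strassen reduces 8 recursive multiplications to 7 at each level.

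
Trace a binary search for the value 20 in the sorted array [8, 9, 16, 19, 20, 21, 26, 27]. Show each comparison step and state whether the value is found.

Binary search for 20 in [8, 9, 16, 19, 20, 21, 26, 27]:

lo=0, hi=7, mid=3, arr[mid]=19 -> 19 < 20, search right half
lo=4, hi=7, mid=5, arr[mid]=21 -> 21 > 20, search left half
lo=4, hi=4, mid=4, arr[mid]=20 -> Found target at index 4!

Binary search finds 20 at index 4 after 3 comparisons. The search repeatedly halves the search space by comparing with the middle element.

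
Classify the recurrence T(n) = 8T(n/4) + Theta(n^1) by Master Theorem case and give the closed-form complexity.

Master Theorem for T(n) = 8T(n/4) + O(n^1):

a = 8, b = 4, c = 1
log_b(a) = log_4(8) = 1.5000

Case 1: c = 1 < log_4(8) = 1.5000
T(n) = O(n^(log_4 8))

For T(n) = 8T(n/4) + O(n^1): log_4(8) = 1.5000. This is Case 1 of the Master Theorem (c < log_b(a), work dominated by leaves), giving O(n^(log_4 8)).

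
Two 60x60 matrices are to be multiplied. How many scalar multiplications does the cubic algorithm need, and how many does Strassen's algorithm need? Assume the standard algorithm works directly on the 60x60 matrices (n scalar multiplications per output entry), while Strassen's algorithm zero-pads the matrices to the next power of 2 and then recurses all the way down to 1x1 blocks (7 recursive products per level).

Matrix multiplication for 60x60 matrices:

Strassen's algorithm requires power-of-2 dimensions. Pad 60x60 to 64x64 (next power of 2).

Standard algorithm: 60^3 = 216000 multiplications
Strassen's algorithm: 7^(log2(64)) = 7^6 = 117649 multiplications
Savings: 216000 - 117649 = 98351 multiplications

Standard: 216000 multiplications (60^3). Strassen: 117649 multiplications (7^6, after padding to 64x64). Strassen reduces 8 recursive multiplications to 7 at each level.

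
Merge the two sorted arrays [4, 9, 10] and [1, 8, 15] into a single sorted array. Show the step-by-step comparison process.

Merging process:

Compare 4 vs 1: take 1 from right. Merged: [1]
Compare 4 vs 8: take 4 from left. Merged: [1, 4]
Compare 9 vs 8: take 8 from right. Merged: [1, 4, 8]
Compare 9 vs 15: take 9 from left. Merged: [1, 4, 8, 9]
Compare 10 vs 15: take 10 from left. Merged: [1, 4, 8, 9, 10]
Append remaining from right: [15]. Merged: [1, 4, 8, 9, 10, 15]

Final merged array: [1, 4, 8, 9, 10, 15]
Total comparisons: 5

The merged array is [1, 4, 8, 9, 10, 15], requiring 5 comparisons. The merge step runs in O(n) time where n is the total number of elements.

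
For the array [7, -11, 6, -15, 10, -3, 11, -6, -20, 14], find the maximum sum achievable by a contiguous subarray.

Using Kadane's algorithm on [7, -11, 6, -15, 10, -3, 11, -6, -20, 14]:

Scanning through the array:
Position 1 (value -11): max_ending_here = -4, max_so_far = 7
Position 2 (value 6): max_ending_here = 6, max_so_far = 7
Position 3 (value -15): max_ending_here = -9, max_so_far = 7
Position 4 (value 10): max_ending_here = 10, max_so_far = 10
Position 5 (value -3): max_ending_here = 7, max_so_far = 10
Position 6 (value 11): max_ending_here = 18, max_so_far = 18
Position 7 (value -6): max_ending_here = 12, max_so_far = 18
Position 8 (value -20): max_ending_here = -8, max_so_far = 18
Position 9 (value 14): max_ending_here = 14, max_so_far = 18

Maximum subarray: [10, -3, 11]
Maximum sum: 18

The maximum subarray is [10, -3, 11] with sum 18. This subarray runs from index 4 to index 6.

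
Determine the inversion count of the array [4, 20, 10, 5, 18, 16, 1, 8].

Finding inversions in [4, 20, 10, 5, 18, 16, 1, 8]:

(0, 6): arr[0]=4 > arr[6]=1
(1, 2): arr[1]=20 > arr[2]=10
(1, 3): arr[1]=20 > arr[3]=5
(1, 4): arr[1]=20 > arr[4]=18
(1, 5): arr[1]=20 > arr[5]=16
(1, 6): arr[1]=20 > arr[6]=1
(1, 7): arr[1]=20 > arr[7]=8
(2, 3): arr[2]=10 > arr[3]=5
(2, 6): arr[2]=10 > arr[6]=1
(2, 7): arr[2]=10 > arr[7]=8
(3, 6): arr[3]=5 > arr[6]=1
(4, 5): arr[4]=18 > arr[5]=16
(4, 6): arr[4]=18 > arr[6]=1
(4, 7): arr[4]=18 > arr[7]=8
(5, 6): arr[5]=16 > arr[6]=1
(5, 7): arr[5]=16 > arr[7]=8

Total inversions: 16

The array has 16 inversion(s): (0,6), (1,2), (1,3), (1,4), (1,5), (1,6), (1,7), (2,3), (2,6), (2,7), (3,6), (4,5), (4,6), (4,7), (5,6), (5,7). Each pair (i,j) satisfies i < j and arr[i] > arr[j].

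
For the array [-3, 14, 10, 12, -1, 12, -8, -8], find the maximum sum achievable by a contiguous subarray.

Using Kadane's algorithm on [-3, 14, 10, 12, -1, 12, -8, -8]:

Scanning through the array:
Position 1 (value 14): max_ending_here = 14, max_so_far = 14
Position 2 (value 10): max_ending_here = 24, max_so_far = 24
Position 3 (value 12): max_ending_here = 36, max_so_far = 36
Position 4 (value -1): max_ending_here = 35, max_so_far = 36
Position 5 (value 12): max_ending_here = 47, max_so_far = 47
Position 6 (value -8): max_ending_here = 39, max_so_far = 47
Position 7 (value -8): max_ending_here = 31, max_so_far = 47

Maximum subarray: [14, 10, 12, -1, 12]
Maximum sum: 47

The maximum subarray is [14, 10, 12, -1, 12] with sum 47. This subarray runs from index 1 to index 5.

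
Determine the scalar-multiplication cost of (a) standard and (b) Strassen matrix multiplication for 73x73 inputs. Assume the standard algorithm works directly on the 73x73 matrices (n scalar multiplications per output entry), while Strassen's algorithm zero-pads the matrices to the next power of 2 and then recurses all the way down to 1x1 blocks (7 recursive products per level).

Matrix multiplication for 73x73 matrices:

Strassen's algorithm requires power-of-2 dimensions. Pad 73x73 to 128x128 (next power of 2).

Standard algorithm: 73^3 = 389017 multiplications
Strassen's algorithm: 7^(log2(128)) = 7^7 = 823543 multiplications
Difference: 389017 - 823543 = -434526 (Strassen uses MORE here due to padding overhead — for small or just-over-power-of-2 n, padding can outweigh the per-level savings)

Standard: 389017 multiplications (73^3). Strassen: 823543 multiplications (7^7, after padding to 128x128). Strassen reduces 8 recursive multiplications to 7 at each level.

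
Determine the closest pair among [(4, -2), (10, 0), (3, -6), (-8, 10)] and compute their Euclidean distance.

Computing all pairwise distances among 4 points:

d((4, -2), (10, 0)) = 6.3246
d((4, -2), (3, -6)) = 4.1231 <-- minimum
d((4, -2), (-8, 10)) = 16.9706
d((10, 0), (3, -6)) = 9.2195
d((10, 0), (-8, 10)) = 20.5913
d((3, -6), (-8, 10)) = 19.4165

Closest pair: (4, -2) and (3, -6) with distance 4.1231

The closest pair is (4, -2) and (3, -6) with Euclidean distance 4.1231. For 4 points, brute-force pairwise comparison is shown above. For large n, the divide-and-conquer algorithm (sort by x, recurse on halves, check the dividing strip) achieves O(n log n).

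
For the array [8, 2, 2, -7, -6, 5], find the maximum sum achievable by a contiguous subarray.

Using Kadane's algorithm on [8, 2, 2, -7, -6, 5]:

Scanning through the array:
Position 1 (value 2): max_ending_here = 10, max_so_far = 10
Position 2 (value 2): max_ending_here = 12, max_so_far = 12
Position 3 (value -7): max_ending_here = 5, max_so_far = 12
Position 4 (value -6): max_ending_here = -1, max_so_far = 12
Position 5 (value 5): max_ending_here = 5, max_so_far = 12

Maximum subarray: [8, 2, 2]
Maximum sum: 12

The maximum subarray is [8, 2, 2] with sum 12. This subarray runs from index 0 to index 2.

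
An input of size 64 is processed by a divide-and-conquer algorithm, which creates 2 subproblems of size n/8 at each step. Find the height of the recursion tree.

For divide and conquer with division factor 8:

Problem sizes at each level:
Level 0: 64
Level 1: 8
Level 2: 1

The root is level 0 and the size-1 base case is level 2 (the tree spans levels 0 through 2, i.e. 3 levels counting the root), so the depth is the number of divisions: log_8(64) = 2

The recursion tree depth is log_8(64) = 2. At each level, the problem size is divided by 8, so it takes 2 divisions to reduce to a base case of size 1. The algorithm makes 2 recursive calls at each level.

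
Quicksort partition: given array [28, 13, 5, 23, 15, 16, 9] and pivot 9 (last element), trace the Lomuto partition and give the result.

Lomuto partition with pivot = 9:

Initial array: [28, 13, 5, 23, 15, 16, 9]

arr[0]=28 > 9: no swap
arr[1]=13 > 9: no swap
arr[2]=5 <= 9: swap with position 0, array becomes [5, 13, 28, 23, 15, 16, 9]
arr[3]=23 > 9: no swap
arr[4]=15 > 9: no swap
arr[5]=16 > 9: no swap

Place pivot at position 1: [5, 9, 28, 23, 15, 16, 13]
Pivot position: 1

After partitioning with pivot 9, the array becomes [5, 9, 28, 23, 15, 16, 13]. The pivot is placed at index 1. All elements to the left of the pivot are <= 9, and all elements to the right are > 9.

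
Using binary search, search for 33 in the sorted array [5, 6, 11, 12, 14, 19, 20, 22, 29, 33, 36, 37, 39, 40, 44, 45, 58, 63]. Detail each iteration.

Binary search for 33 in [5, 6, 11, 12, 14, 19, 20, 22, 29, 33, 36, 37, 39, 40, 44, 45, 58, 63]:

lo=0, hi=17, mid=8, arr[mid]=29 -> 29 < 33, search right half
lo=9, hi=17, mid=13, arr[mid]=40 -> 40 > 33, search left half
lo=9, hi=12, mid=10, arr[mid]=36 -> 36 > 33, search left half
lo=9, hi=9, mid=9, arr[mid]=33 -> Found target at index 9!

Binary search finds 33 at index 9 after 4 comparisons. The search repeatedly halves the search space by comparing with the middle element.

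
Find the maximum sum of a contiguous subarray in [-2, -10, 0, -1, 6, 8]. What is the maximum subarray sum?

Using Kadane's algorithm on [-2, -10, 0, -1, 6, 8]:

Scanning through the array:
Position 1 (value -10): max_ending_here = -10, max_so_far = -2
Position 2 (value 0): max_ending_here = 0, max_so_far = 0
Position 3 (value -1): max_ending_here = -1, max_so_far = 0
Position 4 (value 6): max_ending_here = 6, max_so_far = 6
Position 5 (value 8): max_ending_here = 14, max_so_far = 14

Maximum subarray: [6, 8]
Maximum sum: 14

The maximum subarray is [6, 8] with sum 14. This subarray runs from index 4 to index 5.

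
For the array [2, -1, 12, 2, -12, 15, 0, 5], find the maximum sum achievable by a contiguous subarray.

Using Kadane's algorithm on [2, -1, 12, 2, -12, 15, 0, 5]:

Scanning through the array:
Position 1 (value -1): max_ending_here = 1, max_so_far = 2
Position 2 (value 12): max_ending_here = 13, max_so_far = 13
Position 3 (value 2): max_ending_here = 15, max_so_far = 15
Position 4 (value -12): max_ending_here = 3, max_so_far = 15
Position 5 (value 15): max_ending_here = 18, max_so_far = 18
Position 6 (value 0): max_ending_here = 18, max_so_far = 18
Position 7 (value 5): max_ending_here = 23, max_so_far = 23

Maximum subarray: [2, -1, 12, 2, -12, 15, 0, 5]
Maximum sum: 23

The maximum subarray is [2, -1, 12, 2, -12, 15, 0, 5] with sum 23. This subarray runs from index 0 to index 7.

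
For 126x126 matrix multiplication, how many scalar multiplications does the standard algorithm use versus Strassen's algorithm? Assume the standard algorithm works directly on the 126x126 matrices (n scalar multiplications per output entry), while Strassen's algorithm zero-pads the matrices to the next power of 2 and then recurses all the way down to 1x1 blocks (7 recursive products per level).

Matrix multiplication for 126x126 matrices:

Strassen's algorithm requires power-of-2 dimensions. Pad 126x126 to 128x128 (next power of 2).

Standard algorithm: 126^3 = 2000376 multiplications
Strassen's algorithm: 7^(log2(128)) = 7^7 = 823543 multiplications
Savings: 2000376 - 823543 = 1176833 multiplications

Standard: 2000376 multiplications (126^3). Strassen: 823543 multiplications (7^7, after padding to 128x128). Strassen reduces 8 recursive multiplications to 7 at each level.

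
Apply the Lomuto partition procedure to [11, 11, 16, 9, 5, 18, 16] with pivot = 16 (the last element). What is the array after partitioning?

Lomuto partition with pivot = 16:

Initial array: [11, 11, 16, 9, 5, 18, 16]

arr[0]=11 <= 16: swap with position 0, array becomes [11, 11, 16, 9, 5, 18, 16]
arr[1]=11 <= 16: swap with position 1, array becomes [11, 11, 16, 9, 5, 18, 16]
arr[2]=16 <= 16: swap with position 2, array becomes [11, 11, 16, 9, 5, 18, 16]
arr[3]=9 <= 16: swap with position 3, array becomes [11, 11, 16, 9, 5, 18, 16]
arr[4]=5 <= 16: swap with position 4, array becomes [11, 11, 16, 9, 5, 18, 16]
arr[5]=18 > 16: no swap

Place pivot at position 5: [11, 11, 16, 9, 5, 16, 18]
Pivot position: 5

After partitioning with pivot 16, the array becomes [11, 11, 16, 9, 5, 16, 18]. The pivot is placed at index 5. All elements to the left of the pivot are <= 16, and all elements to the right are > 16.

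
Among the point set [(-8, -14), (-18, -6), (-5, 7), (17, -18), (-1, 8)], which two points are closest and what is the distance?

Computing all pairwise distances among 5 points:

d((-8, -14), (-18, -6)) = 12.8062
d((-8, -14), (-5, 7)) = 21.2132
d((-8, -14), (17, -18)) = 25.318
d((-8, -14), (-1, 8)) = 23.0868
d((-18, -6), (-5, 7)) = 18.3848
d((-18, -6), (17, -18)) = 37.0
d((-18, -6), (-1, 8)) = 22.0227
d((-5, 7), (17, -18)) = 33.3017
d((-5, 7), (-1, 8)) = 4.1231 <-- minimum
d((17, -18), (-1, 8)) = 31.6228

Closest pair: (-5, 7) and (-1, 8) with distance 4.1231

The closest pair is (-5, 7) and (-1, 8) with Euclidean distance 4.1231. For 5 points, brute-force pairwise comparison is shown above. For large n, the divide-and-conquer algorithm (sort by x, recurse on halves, check the dividing strip) achieves O(n log n).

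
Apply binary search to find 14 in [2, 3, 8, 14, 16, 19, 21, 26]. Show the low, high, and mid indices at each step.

Binary search for 14 in [2, 3, 8, 14, 16, 19, 21, 26]:

lo=0, hi=7, mid=3, arr[mid]=14 -> Found target at index 3!

Binary search finds 14 at index 3 after 1 comparisons. The search repeatedly halves the search space by comparing with the middle element.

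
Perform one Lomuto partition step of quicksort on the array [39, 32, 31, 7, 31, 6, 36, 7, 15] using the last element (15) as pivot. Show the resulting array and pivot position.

Lomuto partition with pivot = 15:

Initial array: [39, 32, 31, 7, 31, 6, 36, 7, 15]

arr[0]=39 > 15: no swap
arr[1]=32 > 15: no swap
arr[2]=31 > 15: no swap
arr[3]=7 <= 15: swap with position 0, array becomes [7, 32, 31, 39, 31, 6, 36, 7, 15]
arr[4]=31 > 15: no swap
arr[5]=6 <= 15: swap with position 1, array becomes [7, 6, 31, 39, 31, 32, 36, 7, 15]
arr[6]=36 > 15: no swap
arr[7]=7 <= 15: swap with position 2, array becomes [7, 6, 7, 39, 31, 32, 36, 31, 15]

Place pivot at position 3: [7, 6, 7, 15, 31, 32, 36, 31, 39]
Pivot position: 3

After partitioning with pivot 15, the array becomes [7, 6, 7, 15, 31, 32, 36, 31, 39]. The pivot is placed at index 3. All elements to the left of the pivot are <= 15, and all elements to the right are > 15.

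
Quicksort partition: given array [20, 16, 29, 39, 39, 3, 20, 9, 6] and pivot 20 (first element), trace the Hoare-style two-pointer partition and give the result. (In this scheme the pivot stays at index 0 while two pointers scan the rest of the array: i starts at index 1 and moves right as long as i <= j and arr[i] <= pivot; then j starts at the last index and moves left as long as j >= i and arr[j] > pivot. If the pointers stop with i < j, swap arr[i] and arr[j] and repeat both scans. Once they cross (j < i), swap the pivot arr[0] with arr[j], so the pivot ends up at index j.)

Hoare-style two-pointer partition with pivot = 20:

Initial array: [20, 16, 29, 39, 39, 3, 20, 9, 6]

Pointers start at i = 1, j = 8.
i stops at index 2 (arr[2]=29 > 20), j stops at index 8 (arr[8]=6 <= 20): swap arr[2] and arr[8], array becomes [20, 16, 6, 39, 39, 3, 20, 9, 29]
i stops at index 3 (arr[3]=39 > 20), j stops at index 7 (arr[7]=9 <= 20): swap arr[3] and arr[7], array becomes [20, 16, 6, 9, 39, 3, 20, 39, 29]
i stops at index 4 (arr[4]=39 > 20), j stops at index 6 (arr[6]=20 <= 20): swap arr[4] and arr[6], array becomes [20, 16, 6, 9, 20, 3, 39, 39, 29]
i ends at 6, j ends at 5: the pointers have crossed (j < i), so scanning stops.

Swap pivot arr[0] with arr[5] to place pivot at position 5: [3, 16, 6, 9, 20, 20, 39, 39, 29]
Pivot position: 5

After partitioning with pivot 20, the array becomes [3, 16, 6, 9, 20, 20, 39, 39, 29]. The pivot is placed at index 5. All elements to the left of the pivot are <= 20, and all elements to the right are > 20.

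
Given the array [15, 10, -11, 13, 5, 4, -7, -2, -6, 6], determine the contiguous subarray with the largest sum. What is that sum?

Using Kadane's algorithm on [15, 10, -11, 13, 5, 4, -7, -2, -6, 6]:

Scanning through the array:
Position 1 (value 10): max_ending_here = 25, max_so_far = 25
Position 2 (value -11): max_ending_here = 14, max_so_far = 25
Position 3 (value 13): max_ending_here = 27, max_so_far = 27
Position 4 (value 5): max_ending_here = 32, max_so_far = 32
Position 5 (value 4): max_ending_here = 36, max_so_far = 36
Position 6 (value -7): max_ending_here = 29, max_so_far = 36
Position 7 (value -2): max_ending_here = 27, max_so_far = 36
Position 8 (value -6): max_ending_here = 21, max_so_far = 36
Position 9 (value 6): max_ending_here = 27, max_so_far = 36

Maximum subarray: [15, 10, -11, 13, 5, 4]
Maximum sum: 36

The maximum subarray is [15, 10, -11, 13, 5, 4] with sum 36. This subarray runs from index 0 to index 5.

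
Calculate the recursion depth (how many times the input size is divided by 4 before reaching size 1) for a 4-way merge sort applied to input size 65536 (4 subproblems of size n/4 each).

For divide and conquer with division factor 4:

Problem sizes at each level:
Level 0: 65536
Level 1: 16384
Level 2: 4096
Level 3: 1024
Level 4: 256
Level 5: 64
Level 6: 16
Level 7: 4
Level 8: 1

The root is level 0 and the size-1 base case is level 8 (the tree spans levels 0 through 8, i.e. 9 levels counting the root), so the depth is the number of divisions: log_4(65536) = 8

The recursion tree depth is log_4(65536) = 8. At each level, the problem size is divided by 4, so it takes 8 divisions to reduce to a base case of size 1. The algorithm makes 4 recursive calls at each level.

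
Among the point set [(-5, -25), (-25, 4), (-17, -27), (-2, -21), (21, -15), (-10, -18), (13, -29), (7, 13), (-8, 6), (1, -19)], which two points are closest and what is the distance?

Computing all pairwise distances among 10 points:

d((-5, -25), (-25, 4)) = 35.2278
d((-5, -25), (-17, -27)) = 12.1655
d((-5, -25), (-2, -21)) = 5.0
d((-5, -25), (21, -15)) = 27.8568
d((-5, -25), (-10, -18)) = 8.6023
d((-5, -25), (13, -29)) = 18.4391
d((-5, -25), (7, 13)) = 39.8497
d((-5, -25), (-8, 6)) = 31.1448
d((-5, -25), (1, -19)) = 8.4853
d((-25, 4), (-17, -27)) = 32.0156
d((-25, 4), (-2, -21)) = 33.9706
d((-25, 4), (21, -15)) = 49.7695
d((-25, 4), (-10, -18)) = 26.6271
d((-25, 4), (13, -29)) = 50.3289
d((-25, 4), (7, 13)) = 33.2415
d((-25, 4), (-8, 6)) = 17.1172
d((-25, 4), (1, -19)) = 34.7131
d((-17, -27), (-2, -21)) = 16.1555
d((-17, -27), (21, -15)) = 39.8497
d((-17, -27), (-10, -18)) = 11.4018
d((-17, -27), (13, -29)) = 30.0666
d((-17, -27), (7, 13)) = 46.6476
d((-17, -27), (-8, 6)) = 34.2053
d((-17, -27), (1, -19)) = 19.6977
d((-2, -21), (21, -15)) = 23.7697
d((-2, -21), (-10, -18)) = 8.544
d((-2, -21), (13, -29)) = 17.0
d((-2, -21), (7, 13)) = 35.171
d((-2, -21), (-8, 6)) = 27.6586
d((-2, -21), (1, -19)) = 3.6056 <-- minimum
d((21, -15), (-10, -18)) = 31.1448
d((21, -15), (13, -29)) = 16.1245
d((21, -15), (7, 13)) = 31.305
d((21, -15), (-8, 6)) = 35.805
d((21, -15), (1, -19)) = 20.3961
d((-10, -18), (13, -29)) = 25.4951
d((-10, -18), (7, 13)) = 35.3553
d((-10, -18), (-8, 6)) = 24.0832
d((-10, -18), (1, -19)) = 11.0454
d((13, -29), (7, 13)) = 42.4264
d((13, -29), (-8, 6)) = 40.8167
d((13, -29), (1, -19)) = 15.6205
d((7, 13), (-8, 6)) = 16.5529
d((7, 13), (1, -19)) = 32.5576
d((-8, 6), (1, -19)) = 26.5707

Closest pair: (-2, -21) and (1, -19) with distance 3.6056

The closest pair is (-2, -21) and (1, -19) with Euclidean distance 3.6056. For 10 points, brute-force pairwise comparison is shown above. For large n, the divide-and-conquer algorithm (sort by x, recurse on halves, check the dividing strip) achieves O(n log n).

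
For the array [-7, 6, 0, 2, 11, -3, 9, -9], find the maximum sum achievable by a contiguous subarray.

Using Kadane's algorithm on [-7, 6, 0, 2, 11, -3, 9, -9]:

Scanning through the array:
Position 1 (value 6): max_ending_here = 6, max_so_far = 6
Position 2 (value 0): max_ending_here = 6, max_so_far = 6
Position 3 (value 2): max_ending_here = 8, max_so_far = 8
Position 4 (value 11): max_ending_here = 19, max_so_far = 19
Position 5 (value -3): max_ending_here = 16, max_so_far = 19
Position 6 (value 9): max_ending_here = 25, max_so_far = 25
Position 7 (value -9): max_ending_here = 16, max_so_far = 25

Maximum subarray: [6, 0, 2, 11, -3, 9]
Maximum sum: 25

The maximum subarray is [6, 0, 2, 11, -3, 9] with sum 25. This subarray runs from index 1 to index 6.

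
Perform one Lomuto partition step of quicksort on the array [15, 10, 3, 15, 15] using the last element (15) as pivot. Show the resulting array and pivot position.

Lomuto partition with pivot = 15:

Initial array: [15, 10, 3, 15, 15]

arr[0]=15 <= 15: swap with position 0, array becomes [15, 10, 3, 15, 15]
arr[1]=10 <= 15: swap with position 1, array becomes [15, 10, 3, 15, 15]
arr[2]=3 <= 15: swap with position 2, array becomes [15, 10, 3, 15, 15]
arr[3]=15 <= 15: swap with position 3, array becomes [15, 10, 3, 15, 15]

Place pivot at position 4: [15, 10, 3, 15, 15]
Pivot position: 4

After partitioning with pivot 15, the array becomes [15, 10, 3, 15, 15]. The pivot is placed at index 4. All elements to the left of the pivot are <= 15, and all elements to the right are > 15.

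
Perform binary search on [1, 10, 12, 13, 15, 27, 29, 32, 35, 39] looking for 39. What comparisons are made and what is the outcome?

Binary search for 39 in [1, 10, 12, 13, 15, 27, 29, 32, 35, 39]:

lo=0, hi=9, mid=4, arr[mid]=15 -> 15 < 39, search right half
lo=5, hi=9, mid=7, arr[mid]=32 -> 32 < 39, search right half
lo=8, hi=9, mid=8, arr[mid]=35 -> 35 < 39, search right half
lo=9, hi=9, mid=9, arr[mid]=39 -> Found target at index 9!

Binary search finds 39 at index 9 after 4 comparisons. The search repeatedly halves the search space by comparing with the middle element.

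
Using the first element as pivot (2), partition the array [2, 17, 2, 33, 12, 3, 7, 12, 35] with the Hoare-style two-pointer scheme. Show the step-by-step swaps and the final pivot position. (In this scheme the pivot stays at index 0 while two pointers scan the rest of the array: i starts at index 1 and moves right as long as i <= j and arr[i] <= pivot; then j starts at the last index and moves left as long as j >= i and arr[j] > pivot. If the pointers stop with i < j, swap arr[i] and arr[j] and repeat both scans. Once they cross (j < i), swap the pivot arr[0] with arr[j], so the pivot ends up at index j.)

Hoare-style two-pointer partition with pivot = 2:

Initial array: [2, 17, 2, 33, 12, 3, 7, 12, 35]

Pointers start at i = 1, j = 8.
i stops at index 1 (arr[1]=17 > 2), j stops at index 2 (arr[2]=2 <= 2): swap arr[1] and arr[2], array becomes [2, 2, 17, 33, 12, 3, 7, 12, 35]
i ends at 2, j ends at 1: the pointers have crossed (j < i), so scanning stops.

Swap pivot arr[0] with arr[1] to place pivot at position 1: [2, 2, 17, 33, 12, 3, 7, 12, 35]
Pivot position: 1

After partitioning with pivot 2, the array becomes [2, 2, 17, 33, 12, 3, 7, 12, 35]. The pivot is placed at index 1. All elements to the left of the pivot are <= 2, and all elements to the right are > 2.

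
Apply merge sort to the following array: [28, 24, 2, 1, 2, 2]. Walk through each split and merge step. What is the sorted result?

Merge sort trace:

Split: [28, 24, 2, 1, 2, 2] -> [28, 24, 2] and [1, 2, 2]
  Split: [28, 24, 2] -> [28] and [24, 2]
    Split: [24, 2] -> [24] and [2]
    Merge: [24] + [2] -> [2, 24]
  Merge: [28] + [2, 24] -> [2, 24, 28]
  Split: [1, 2, 2] -> [1] and [2, 2]
    Split: [2, 2] -> [2] and [2]
    Merge: [2] + [2] -> [2, 2]
  Merge: [1] + [2, 2] -> [1, 2, 2]
Merge: [2, 24, 28] + [1, 2, 2] -> [1, 2, 2, 2, 24, 28]

Final sorted array: [1, 2, 2, 2, 24, 28]

The merge sort proceeds by recursively splitting the array and merging sorted halves.
After all merges, the sorted array is [1, 2, 2, 2, 24, 28].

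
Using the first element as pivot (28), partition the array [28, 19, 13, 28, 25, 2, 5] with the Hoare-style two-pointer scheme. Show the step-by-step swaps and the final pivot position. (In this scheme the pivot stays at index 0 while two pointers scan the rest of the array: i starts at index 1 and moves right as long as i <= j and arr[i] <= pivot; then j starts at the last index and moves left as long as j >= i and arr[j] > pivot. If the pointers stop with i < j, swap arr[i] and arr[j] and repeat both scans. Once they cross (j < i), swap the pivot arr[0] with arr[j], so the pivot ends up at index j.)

Hoare-style two-pointer partition with pivot = 28:

Initial array: [28, 19, 13, 28, 25, 2, 5]

Pointers start at i = 1, j = 6.
i ends at 7, j ends at 6: the pointers have crossed (j < i), so scanning stops.

Swap pivot arr[0] with arr[6] to place pivot at position 6: [5, 19, 13, 28, 25, 2, 28]
Pivot position: 6

After partitioning with pivot 28, the array becomes [5, 19, 13, 28, 25, 2, 28]. The pivot is placed at index 6. All elements to the left of the pivot are <= 28, and all elements to the right are > 28.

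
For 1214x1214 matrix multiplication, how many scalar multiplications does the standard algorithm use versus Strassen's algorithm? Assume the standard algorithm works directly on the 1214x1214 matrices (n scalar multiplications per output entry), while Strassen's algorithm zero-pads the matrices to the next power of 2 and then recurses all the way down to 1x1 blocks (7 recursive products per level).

Matrix multiplication for 1214x1214 matrices:

Strassen's algorithm requires power-of-2 dimensions. Pad 1214x1214 to 2048x2048 (next power of 2).

Standard algorithm: 1214^3 = 1789188344 multiplications
Strassen's algorithm: 7^(log2(2048)) = 7^11 = 1977326743 multiplications
Difference: 1789188344 - 1977326743 = -188138399 (Strassen uses MORE here due to padding overhead — for small or just-over-power-of-2 n, padding can outweigh the per-level savings)

Standard: 1789188344 multiplications (1214^3). Strassen: 1977326743 multiplications (7^11, after padding to 2048x2048). Strassen reduces 8 recursive multiplications to 7 at each level.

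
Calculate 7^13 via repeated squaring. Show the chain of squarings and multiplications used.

Computing 7^13 by squaring (build up from 7^1; each line after the first costs one multiplication):

7^1 = 7
7^2 = (7^1)^2 = 7^2 = 49
7^3 = 7 * 7^2 = 7 * 49 = 343
7^6 = (7^3)^2 = 343^2 = 117649
7^12 = (7^6)^2 = 117649^2 = 13841287201
7^13 = 7 * 7^12 = 7 * 13841287201 = 96889010407

Result: 96889010407
Multiplications needed: 5 (5 lines after 7^1)

7^13 = 96889010407. Using exponentiation by squaring, this requires 5 multiplications. The key idea: if the exponent is even, square the half-power; if odd, multiply by the base once.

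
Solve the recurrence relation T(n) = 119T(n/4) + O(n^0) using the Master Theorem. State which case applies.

Master Theorem for T(n) = 119T(n/4) + O(n^0):

a = 119, b = 4, c = 0
log_b(a) = log_4(119) = 3.4474

Case 1: c = 0 < log_4(119) = 3.4474
T(n) = O(n^(log_4 119))

For T(n) = 119T(n/4) + O(n^0): log_4(119) = 3.4474. This is Case 1 of the Master Theorem (c < log_b(a), work dominated by leaves), giving O(n^(log_4 119)).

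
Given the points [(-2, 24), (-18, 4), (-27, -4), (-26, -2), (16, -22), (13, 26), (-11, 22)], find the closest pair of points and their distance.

Computing all pairwise distances among 7 points:

d((-2, 24), (-18, 4)) = 25.6125
d((-2, 24), (-27, -4)) = 37.5366
d((-2, 24), (-26, -2)) = 35.3836
d((-2, 24), (16, -22)) = 49.3964
d((-2, 24), (13, 26)) = 15.1327
d((-2, 24), (-11, 22)) = 9.2195
d((-18, 4), (-27, -4)) = 12.0416
d((-18, 4), (-26, -2)) = 10.0
d((-18, 4), (16, -22)) = 42.8019
d((-18, 4), (13, 26)) = 38.0132
d((-18, 4), (-11, 22)) = 19.3132
d((-27, -4), (-26, -2)) = 2.2361 <-- minimum
d((-27, -4), (16, -22)) = 46.6154
d((-27, -4), (13, 26)) = 50.0
d((-27, -4), (-11, 22)) = 30.5287
d((-26, -2), (16, -22)) = 46.5188
d((-26, -2), (13, 26)) = 48.0104
d((-26, -2), (-11, 22)) = 28.3019
d((16, -22), (13, 26)) = 48.0937
d((16, -22), (-11, 22)) = 51.6236
d((13, 26), (-11, 22)) = 24.3311

Closest pair: (-27, -4) and (-26, -2) with distance 2.2361

The closest pair is (-27, -4) and (-26, -2) with Euclidean distance 2.2361. For 7 points, brute-force pairwise comparison is shown above. For large n, the divide-and-conquer algorithm (sort by x, recurse on halves, check the dividing strip) achieves O(n log n).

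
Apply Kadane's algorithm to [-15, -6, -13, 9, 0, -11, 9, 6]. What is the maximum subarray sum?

Using Kadane's algorithm on [-15, -6, -13, 9, 0, -11, 9, 6]:

Scanning through the array:
Position 1 (value -6): max_ending_here = -6, max_so_far = -6
Position 2 (value -13): max_ending_here = -13, max_so_far = -6
Position 3 (value 9): max_ending_here = 9, max_so_far = 9
Position 4 (value 0): max_ending_here = 9, max_so_far = 9
Position 5 (value -11): max_ending_here = -2, max_so_far = 9
Position 6 (value 9): max_ending_here = 9, max_so_far = 9
Position 7 (value 6): max_ending_here = 15, max_so_far = 15

Maximum subarray: [9, 6]
Maximum sum: 15

The maximum subarray is [9, 6] with sum 15. This subarray runs from index 6 to index 7.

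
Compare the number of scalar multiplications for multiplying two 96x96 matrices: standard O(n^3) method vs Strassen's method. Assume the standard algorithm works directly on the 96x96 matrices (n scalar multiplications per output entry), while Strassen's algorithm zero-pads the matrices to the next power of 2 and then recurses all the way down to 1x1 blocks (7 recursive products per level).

Matrix multiplication for 96x96 matrices:

Strassen's algorithm requires power-of-2 dimensions. Pad 96x96 to 128x128 (next power of 2).

Standard algorithm: 96^3 = 884736 multiplications
Strassen's algorithm: 7^(log2(128)) = 7^7 = 823543 multiplications
Savings: 884736 - 823543 = 61193 multiplications

Standard: 884736 multiplications (96^3). Strassen: 823543 multiplications (7^7, after padding to 128x128). Strassen reduces 8 recursive multiplications to 7 at each level.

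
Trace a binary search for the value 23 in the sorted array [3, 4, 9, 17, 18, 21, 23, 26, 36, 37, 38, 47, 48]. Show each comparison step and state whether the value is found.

Binary search for 23 in [3, 4, 9, 17, 18, 21, 23, 26, 36, 37, 38, 47, 48]:

lo=0, hi=12, mid=6, arr[mid]=23 -> Found target at index 6!

Binary search finds 23 at index 6 after 1 comparisons. The search repeatedly halves the search space by comparing with the middle element.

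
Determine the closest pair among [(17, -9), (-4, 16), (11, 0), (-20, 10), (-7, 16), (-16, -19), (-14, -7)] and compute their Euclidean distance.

Computing all pairwise distances among 7 points:

d((17, -9), (-4, 16)) = 32.6497
d((17, -9), (11, 0)) = 10.8167
d((17, -9), (-20, 10)) = 41.5933
d((17, -9), (-7, 16)) = 34.6554
d((17, -9), (-16, -19)) = 34.4819
d((17, -9), (-14, -7)) = 31.0644
d((-4, 16), (11, 0)) = 21.9317
d((-4, 16), (-20, 10)) = 17.088
d((-4, 16), (-7, 16)) = 3.0 <-- minimum
d((-4, 16), (-16, -19)) = 37.0
d((-4, 16), (-14, -7)) = 25.0799
d((11, 0), (-20, 10)) = 32.573
d((11, 0), (-7, 16)) = 24.0832
d((11, 0), (-16, -19)) = 33.0151
d((11, 0), (-14, -7)) = 25.9615
d((-20, 10), (-7, 16)) = 14.3178
d((-20, 10), (-16, -19)) = 29.2746
d((-20, 10), (-14, -7)) = 18.0278
d((-7, 16), (-16, -19)) = 36.1386
d((-7, 16), (-14, -7)) = 24.0416
d((-16, -19), (-14, -7)) = 12.1655

Closest pair: (-4, 16) and (-7, 16) with distance 3.0

The closest pair is (-4, 16) and (-7, 16) with Euclidean distance 3.0. For 7 points, brute-force pairwise comparison is shown above. For large n, the divide-and-conquer algorithm (sort by x, recurse on halves, check the dividing strip) achieves O(n log n).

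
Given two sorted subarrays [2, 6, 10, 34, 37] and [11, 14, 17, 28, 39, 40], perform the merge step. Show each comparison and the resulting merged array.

Merging process:

Compare 2 vs 11: take 2 from left. Merged: [2]
Compare 6 vs 11: take 6 from left. Merged: [2, 6]
Compare 10 vs 11: take 10 from left. Merged: [2, 6, 10]
Compare 34 vs 11: take 11 from right. Merged: [2, 6, 10, 11]
Compare 34 vs 14: take 14 from right. Merged: [2, 6, 10, 11, 14]
Compare 34 vs 17: take 17 from right. Merged: [2, 6, 10, 11, 14, 17]
Compare 34 vs 28: take 28 from right. Merged: [2, 6, 10, 11, 14, 17, 28]
Compare 34 vs 39: take 34 from left. Merged: [2, 6, 10, 11, 14, 17, 28, 34]
Compare 37 vs 39: take 37 from left. Merged: [2, 6, 10, 11, 14, 17, 28, 34, 37]
Append remaining from right: [39, 40]. Merged: [2, 6, 10, 11, 14, 17, 28, 34, 37, 39, 40]

Final merged array: [2, 6, 10, 11, 14, 17, 28, 34, 37, 39, 40]
Total comparisons: 9

The merged array is [2, 6, 10, 11, 14, 17, 28, 34, 37, 39, 40], requiring 9 comparisons. The merge step runs in O(n) time where n is the total number of elements.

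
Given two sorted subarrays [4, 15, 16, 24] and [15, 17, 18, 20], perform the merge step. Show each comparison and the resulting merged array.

Merging process:

Compare 4 vs 15: take 4 from left. Merged: [4]
Compare 15 vs 15: take 15 from left. Merged: [4, 15]
Compare 16 vs 15: take 15 from right. Merged: [4, 15, 15]
Compare 16 vs 17: take 16 from left. Merged: [4, 15, 15, 16]
Compare 24 vs 17: take 17 from right. Merged: [4, 15, 15, 16, 17]
Compare 24 vs 18: take 18 from right. Merged: [4, 15, 15, 16, 17, 18]
Compare 24 vs 20: take 20 from right. Merged: [4, 15, 15, 16, 17, 18, 20]
Append remaining from left: [24]. Merged: [4, 15, 15, 16, 17, 18, 20, 24]

Final merged array: [4, 15, 15, 16, 17, 18, 20, 24]
Total comparisons: 7

The merged array is [4, 15, 15, 16, 17, 18, 20, 24], requiring 7 comparisons. The merge step runs in O(n) time where n is the total number of elements.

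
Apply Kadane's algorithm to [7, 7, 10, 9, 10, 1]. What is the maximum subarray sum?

Using Kadane's algorithm on [7, 7, 10, 9, 10, 1]:

Scanning through the array:
Position 1 (value 7): max_ending_here = 14, max_so_far = 14
Position 2 (value 10): max_ending_here = 24, max_so_far = 24
Position 3 (value 9): max_ending_here = 33, max_so_far = 33
Position 4 (value 10): max_ending_here = 43, max_so_far = 43
Position 5 (value 1): max_ending_here = 44, max_so_far = 44

Maximum subarray: [7, 7, 10, 9, 10, 1]
Maximum sum: 44

The maximum subarray is [7, 7, 10, 9, 10, 1] with sum 44. This subarray runs from index 0 to index 5.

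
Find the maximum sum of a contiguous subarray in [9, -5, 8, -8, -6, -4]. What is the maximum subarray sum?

Using Kadane's algorithm on [9, -5, 8, -8, -6, -4]:

Scanning through the array:
Position 1 (value -5): max_ending_here = 4, max_so_far = 9
Position 2 (value 8): max_ending_here = 12, max_so_far = 12
Position 3 (value -8): max_ending_here = 4, max_so_far = 12
Position 4 (value -6): max_ending_here = -2, max_so_far = 12
Position 5 (value -4): max_ending_here = -4, max_so_far = 12

Maximum subarray: [9, -5, 8]
Maximum sum: 12

The maximum subarray is [9, -5, 8] with sum 12. This subarray runs from index 0 to index 2.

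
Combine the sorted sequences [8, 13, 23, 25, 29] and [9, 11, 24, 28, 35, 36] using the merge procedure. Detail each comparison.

Merging process:

Compare 8 vs 9: take 8 from left. Merged: [8]
Compare 13 vs 9: take 9 from right. Merged: [8, 9]
Compare 13 vs 11: take 11 from right. Merged: [8, 9, 11]
Compare 13 vs 24: take 13 from left. Merged: [8, 9, 11, 13]
Compare 23 vs 24: take 23 from left. Merged: [8, 9, 11, 13, 23]
Compare 25 vs 24: take 24 from right. Merged: [8, 9, 11, 13, 23, 24]
Compare 25 vs 28: take 25 from left. Merged: [8, 9, 11, 13, 23, 24, 25]
Compare 29 vs 28: take 28 from right. Merged: [8, 9, 11, 13, 23, 24, 25, 28]
Compare 29 vs 35: take 29 from left. Merged: [8, 9, 11, 13, 23, 24, 25, 28, 29]
Append remaining from right: [35, 36]. Merged: [8, 9, 11, 13, 23, 24, 25, 28, 29, 35, 36]

Final merged array: [8, 9, 11, 13, 23, 24, 25, 28, 29, 35, 36]
Total comparisons: 9

The merged array is [8, 9, 11, 13, 23, 24, 25, 28, 29, 35, 36], requiring 9 comparisons. The merge step runs in O(n) time where n is the total number of elements.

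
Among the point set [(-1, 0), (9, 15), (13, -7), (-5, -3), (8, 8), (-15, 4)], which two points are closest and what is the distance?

Computing all pairwise distances among 6 points:

d((-1, 0), (9, 15)) = 18.0278
d((-1, 0), (13, -7)) = 15.6525
d((-1, 0), (-5, -3)) = 5.0 <-- minimum
d((-1, 0), (8, 8)) = 12.0416
d((-1, 0), (-15, 4)) = 14.5602
d((9, 15), (13, -7)) = 22.3607
d((9, 15), (-5, -3)) = 22.8035
d((9, 15), (8, 8)) = 7.0711
d((9, 15), (-15, 4)) = 26.4008
d((13, -7), (-5, -3)) = 18.4391
d((13, -7), (8, 8)) = 15.8114
d((13, -7), (-15, 4)) = 30.0832
d((-5, -3), (8, 8)) = 17.0294
d((-5, -3), (-15, 4)) = 12.2066
d((8, 8), (-15, 4)) = 23.3452

Closest pair: (-1, 0) and (-5, -3) with distance 5.0

The closest pair is (-1, 0) and (-5, -3) with Euclidean distance 5.0. For 6 points, brute-force pairwise comparison is shown above. For large n, the divide-and-conquer algorithm (sort by x, recurse on halves, check the dividing strip) achieves O(n log n).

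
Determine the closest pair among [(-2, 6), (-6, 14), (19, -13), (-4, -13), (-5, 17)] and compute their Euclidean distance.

Computing all pairwise distances among 5 points:

d((-2, 6), (-6, 14)) = 8.9443
d((-2, 6), (19, -13)) = 28.3196
d((-2, 6), (-4, -13)) = 19.105
d((-2, 6), (-5, 17)) = 11.4018
d((-6, 14), (19, -13)) = 36.7967
d((-6, 14), (-4, -13)) = 27.074
d((-6, 14), (-5, 17)) = 3.1623 <-- minimum
d((19, -13), (-4, -13)) = 23.0
d((19, -13), (-5, 17)) = 38.4187
d((-4, -13), (-5, 17)) = 30.0167

Closest pair: (-6, 14) and (-5, 17) with distance 3.1623

The closest pair is (-6, 14) and (-5, 17) with Euclidean distance 3.1623. For 5 points, brute-force pairwise comparison is shown above. For large n, the divide-and-conquer algorithm (sort by x, recurse on halves, check the dividing strip) achieves O(n log n).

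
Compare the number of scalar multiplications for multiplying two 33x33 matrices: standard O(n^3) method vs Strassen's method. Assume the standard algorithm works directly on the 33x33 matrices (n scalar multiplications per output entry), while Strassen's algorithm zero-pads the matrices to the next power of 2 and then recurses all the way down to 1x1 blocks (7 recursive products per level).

Matrix multiplication for 33x33 matrices:

Strassen's algorithm requires power-of-2 dimensions. Pad 33x33 to 64x64 (next power of 2).

Standard algorithm: 33^3 = 35937 multiplications
Strassen's algorithm: 7^(log2(64)) = 7^6 = 117649 multiplications
Difference: 35937 - 117649 = -81712 (Strassen uses MORE here due to padding overhead — for small or just-over-power-of-2 n, padding can outweigh the per-level savings)

Standard: 35937 multiplications (33^3). Strassen: 117649 multiplications (7^6, after padding to 64x64). Strassen reduces 8 recursive multiplications to 7 at each level.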